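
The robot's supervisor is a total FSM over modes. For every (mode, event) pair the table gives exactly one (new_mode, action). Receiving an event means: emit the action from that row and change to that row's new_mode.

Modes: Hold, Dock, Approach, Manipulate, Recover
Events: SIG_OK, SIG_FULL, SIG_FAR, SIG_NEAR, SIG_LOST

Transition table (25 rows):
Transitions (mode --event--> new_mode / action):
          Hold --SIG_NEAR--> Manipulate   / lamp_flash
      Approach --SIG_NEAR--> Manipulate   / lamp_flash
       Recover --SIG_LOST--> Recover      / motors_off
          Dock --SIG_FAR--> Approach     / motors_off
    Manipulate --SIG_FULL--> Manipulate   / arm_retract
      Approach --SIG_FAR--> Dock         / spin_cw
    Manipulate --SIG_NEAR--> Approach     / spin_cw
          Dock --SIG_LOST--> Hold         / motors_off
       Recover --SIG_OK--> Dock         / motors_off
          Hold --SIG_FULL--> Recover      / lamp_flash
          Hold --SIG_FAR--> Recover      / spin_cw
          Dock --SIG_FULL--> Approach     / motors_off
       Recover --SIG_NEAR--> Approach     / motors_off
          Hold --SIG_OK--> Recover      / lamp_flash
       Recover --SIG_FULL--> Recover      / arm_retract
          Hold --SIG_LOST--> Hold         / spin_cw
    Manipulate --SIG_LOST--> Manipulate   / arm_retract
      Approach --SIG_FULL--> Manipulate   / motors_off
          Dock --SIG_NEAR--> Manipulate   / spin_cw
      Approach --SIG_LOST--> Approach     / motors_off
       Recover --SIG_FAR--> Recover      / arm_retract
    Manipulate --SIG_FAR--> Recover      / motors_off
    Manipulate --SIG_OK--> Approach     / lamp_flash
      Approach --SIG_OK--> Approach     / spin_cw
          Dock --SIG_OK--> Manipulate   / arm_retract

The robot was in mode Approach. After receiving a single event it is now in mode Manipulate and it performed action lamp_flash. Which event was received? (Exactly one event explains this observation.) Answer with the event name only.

try SIG_OK: (Approach, SIG_OK) → (Approach, spin_cw)
try SIG_FULL: (Approach, SIG_FULL) → (Manipulate, motors_off)
try SIG_FAR: (Approach, SIG_FAR) → (Dock, spin_cw)
try SIG_NEAR: (Approach, SIG_NEAR) → (Manipulate, lamp_flash)  ← matches
try SIG_LOST: (Approach, SIG_LOST) → (Approach, motors_off)

SIG_NEAR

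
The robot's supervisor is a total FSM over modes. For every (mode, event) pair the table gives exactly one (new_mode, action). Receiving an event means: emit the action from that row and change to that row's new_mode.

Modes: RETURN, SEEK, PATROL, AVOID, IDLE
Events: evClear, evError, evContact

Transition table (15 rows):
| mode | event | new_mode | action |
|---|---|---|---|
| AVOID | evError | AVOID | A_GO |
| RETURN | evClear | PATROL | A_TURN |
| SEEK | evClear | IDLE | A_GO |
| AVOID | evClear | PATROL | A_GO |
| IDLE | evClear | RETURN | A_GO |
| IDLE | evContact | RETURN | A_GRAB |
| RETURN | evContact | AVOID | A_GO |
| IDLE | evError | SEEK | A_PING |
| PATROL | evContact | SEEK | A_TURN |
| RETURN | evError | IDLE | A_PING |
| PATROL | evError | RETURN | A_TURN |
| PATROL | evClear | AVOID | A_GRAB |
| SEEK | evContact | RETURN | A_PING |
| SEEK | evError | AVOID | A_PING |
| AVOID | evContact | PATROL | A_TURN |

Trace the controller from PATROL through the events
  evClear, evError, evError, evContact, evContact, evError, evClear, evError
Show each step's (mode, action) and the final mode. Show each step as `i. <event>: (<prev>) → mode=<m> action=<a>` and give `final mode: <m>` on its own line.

1. evClear: (PATROL) → mode=AVOID action=A_GRAB
2. evError: (AVOID) → mode=AVOID action=A_GO
3. evError: (AVOID) → mode=AVOID action=A_GO
4. evContact: (AVOID) → mode=PATROL action=A_TURN
5. evContact: (PATROL) → mode=SEEK action=A_TURN
6. evError: (SEEK) → mode=AVOID action=A_PING
7. evClear: (AVOID) → mode=PATROL action=A_GO
8. evError: (PATROL) → mode=RETURN action=A_TURN

final mode: RETURN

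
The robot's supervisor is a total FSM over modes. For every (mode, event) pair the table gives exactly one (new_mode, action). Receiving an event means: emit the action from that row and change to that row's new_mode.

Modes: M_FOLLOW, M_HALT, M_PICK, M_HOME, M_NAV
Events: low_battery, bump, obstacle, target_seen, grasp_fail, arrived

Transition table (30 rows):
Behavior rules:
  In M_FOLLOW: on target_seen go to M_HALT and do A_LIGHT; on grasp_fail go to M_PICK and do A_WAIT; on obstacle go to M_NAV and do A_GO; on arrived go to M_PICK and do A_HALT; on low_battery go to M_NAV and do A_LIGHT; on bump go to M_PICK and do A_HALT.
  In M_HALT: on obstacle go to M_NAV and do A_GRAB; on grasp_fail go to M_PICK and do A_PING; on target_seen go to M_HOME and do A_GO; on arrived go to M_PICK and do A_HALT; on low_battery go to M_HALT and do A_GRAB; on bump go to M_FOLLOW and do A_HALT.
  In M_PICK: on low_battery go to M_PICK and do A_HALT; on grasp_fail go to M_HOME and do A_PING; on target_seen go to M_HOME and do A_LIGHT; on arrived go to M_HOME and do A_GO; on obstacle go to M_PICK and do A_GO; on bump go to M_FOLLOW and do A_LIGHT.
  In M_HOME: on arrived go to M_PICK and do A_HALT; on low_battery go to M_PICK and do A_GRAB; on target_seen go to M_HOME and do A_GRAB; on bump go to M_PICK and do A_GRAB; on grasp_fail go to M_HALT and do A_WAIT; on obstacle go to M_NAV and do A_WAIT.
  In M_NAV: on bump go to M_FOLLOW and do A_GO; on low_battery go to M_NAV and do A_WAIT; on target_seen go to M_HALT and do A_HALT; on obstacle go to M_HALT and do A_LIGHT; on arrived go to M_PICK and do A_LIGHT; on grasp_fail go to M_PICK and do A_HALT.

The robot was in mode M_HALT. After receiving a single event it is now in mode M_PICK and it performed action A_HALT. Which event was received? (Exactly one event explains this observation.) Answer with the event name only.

arrived

try low_battery: (M_HALT, low_battery) → (M_HALT, A_GRAB)
try bump: (M_HALT, bump) → (M_FOLLOW, A_HALT)
try obstacle: (M_HALT, obstacle) → (M_NAV, A_GRAB)
try target_seen: (M_HALT, target_seen) → (M_HOME, A_GO)
try grasp_fail: (M_HALT, grasp_fail) → (M_PICK, A_PING)
try arrived: (M_HALT, arrived) → (M_PICK, A_HALT)  ← matches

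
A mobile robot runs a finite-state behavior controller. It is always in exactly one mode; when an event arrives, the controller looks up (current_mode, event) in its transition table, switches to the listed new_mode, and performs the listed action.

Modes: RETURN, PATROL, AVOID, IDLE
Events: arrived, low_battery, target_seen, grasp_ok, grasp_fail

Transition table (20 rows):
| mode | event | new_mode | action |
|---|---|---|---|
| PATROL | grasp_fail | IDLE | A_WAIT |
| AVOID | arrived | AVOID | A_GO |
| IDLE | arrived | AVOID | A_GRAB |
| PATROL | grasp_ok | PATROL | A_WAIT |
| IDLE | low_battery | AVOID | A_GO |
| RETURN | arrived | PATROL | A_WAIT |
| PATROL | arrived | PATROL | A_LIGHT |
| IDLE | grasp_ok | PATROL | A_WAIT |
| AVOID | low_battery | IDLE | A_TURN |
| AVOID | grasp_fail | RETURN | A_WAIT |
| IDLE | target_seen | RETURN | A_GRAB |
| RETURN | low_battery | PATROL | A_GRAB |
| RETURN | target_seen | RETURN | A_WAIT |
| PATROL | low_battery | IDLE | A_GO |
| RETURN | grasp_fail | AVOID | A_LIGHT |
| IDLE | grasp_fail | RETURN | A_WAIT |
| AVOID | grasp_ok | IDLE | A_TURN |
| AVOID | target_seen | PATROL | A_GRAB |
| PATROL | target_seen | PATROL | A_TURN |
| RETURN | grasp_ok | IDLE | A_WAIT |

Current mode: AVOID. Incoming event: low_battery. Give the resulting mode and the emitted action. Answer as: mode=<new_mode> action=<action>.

mode=IDLE action=A_TURN

current mode = AVOID; filter table to that mode:
  (AVOID, arrived) → (AVOID, A_GO)
  (AVOID, low_battery) → (IDLE, A_TURN)  ← event matches
  (AVOID, grasp_fail) → (RETURN, A_WAIT)
  (AVOID, grasp_ok) → (IDLE, A_TURN)
  (AVOID, target_seen) → (PATROL, A_GRAB)
event = low_battery selects (IDLE, A_TURN)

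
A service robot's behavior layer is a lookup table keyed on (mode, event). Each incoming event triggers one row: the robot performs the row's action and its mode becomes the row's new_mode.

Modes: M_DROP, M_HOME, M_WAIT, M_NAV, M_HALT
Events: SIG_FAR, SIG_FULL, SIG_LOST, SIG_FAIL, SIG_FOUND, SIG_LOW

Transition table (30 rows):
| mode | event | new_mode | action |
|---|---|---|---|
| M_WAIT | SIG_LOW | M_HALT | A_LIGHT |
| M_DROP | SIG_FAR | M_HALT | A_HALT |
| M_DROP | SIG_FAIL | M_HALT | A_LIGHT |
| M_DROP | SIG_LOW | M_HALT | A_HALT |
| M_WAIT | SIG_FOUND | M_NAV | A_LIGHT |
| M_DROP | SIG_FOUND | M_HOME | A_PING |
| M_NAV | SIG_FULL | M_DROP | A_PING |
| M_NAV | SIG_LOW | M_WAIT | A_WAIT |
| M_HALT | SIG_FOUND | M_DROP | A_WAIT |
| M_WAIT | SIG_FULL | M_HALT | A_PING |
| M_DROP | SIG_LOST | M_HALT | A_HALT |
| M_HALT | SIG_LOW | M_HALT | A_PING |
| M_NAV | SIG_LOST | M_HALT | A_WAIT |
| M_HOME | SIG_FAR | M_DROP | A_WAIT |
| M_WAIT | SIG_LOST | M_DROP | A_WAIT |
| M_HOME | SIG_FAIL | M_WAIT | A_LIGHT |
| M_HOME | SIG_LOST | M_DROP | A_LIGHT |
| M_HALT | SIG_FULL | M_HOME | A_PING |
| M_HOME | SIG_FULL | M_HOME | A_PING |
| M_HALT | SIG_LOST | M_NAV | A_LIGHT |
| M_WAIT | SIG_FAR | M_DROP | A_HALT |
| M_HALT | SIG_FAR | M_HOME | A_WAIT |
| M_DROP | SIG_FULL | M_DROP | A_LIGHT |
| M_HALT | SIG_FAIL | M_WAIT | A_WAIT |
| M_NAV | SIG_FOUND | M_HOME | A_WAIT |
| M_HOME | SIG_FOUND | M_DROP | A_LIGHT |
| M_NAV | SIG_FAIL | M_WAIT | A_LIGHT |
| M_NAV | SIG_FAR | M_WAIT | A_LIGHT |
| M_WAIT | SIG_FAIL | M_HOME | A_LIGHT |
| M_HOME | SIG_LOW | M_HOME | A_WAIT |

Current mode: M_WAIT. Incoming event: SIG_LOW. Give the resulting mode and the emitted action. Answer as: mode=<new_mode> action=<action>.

current mode = M_WAIT; filter table to that mode:
  (M_WAIT, SIG_LOW) → (M_HALT, A_LIGHT)  ← event matches
  (M_WAIT, SIG_FOUND) → (M_NAV, A_LIGHT)
  (M_WAIT, SIG_FULL) → (M_HALT, A_PING)
  (M_WAIT, SIG_LOST) → (M_DROP, A_WAIT)
  (M_WAIT, SIG_FAR) → (M_DROP, A_HALT)
  (M_WAIT, SIG_FAIL) → (M_HOME, A_LIGHT)
event = SIG_LOW selects (M_HALT, A_LIGHT)

mode=M_HALT action=A_LIGHT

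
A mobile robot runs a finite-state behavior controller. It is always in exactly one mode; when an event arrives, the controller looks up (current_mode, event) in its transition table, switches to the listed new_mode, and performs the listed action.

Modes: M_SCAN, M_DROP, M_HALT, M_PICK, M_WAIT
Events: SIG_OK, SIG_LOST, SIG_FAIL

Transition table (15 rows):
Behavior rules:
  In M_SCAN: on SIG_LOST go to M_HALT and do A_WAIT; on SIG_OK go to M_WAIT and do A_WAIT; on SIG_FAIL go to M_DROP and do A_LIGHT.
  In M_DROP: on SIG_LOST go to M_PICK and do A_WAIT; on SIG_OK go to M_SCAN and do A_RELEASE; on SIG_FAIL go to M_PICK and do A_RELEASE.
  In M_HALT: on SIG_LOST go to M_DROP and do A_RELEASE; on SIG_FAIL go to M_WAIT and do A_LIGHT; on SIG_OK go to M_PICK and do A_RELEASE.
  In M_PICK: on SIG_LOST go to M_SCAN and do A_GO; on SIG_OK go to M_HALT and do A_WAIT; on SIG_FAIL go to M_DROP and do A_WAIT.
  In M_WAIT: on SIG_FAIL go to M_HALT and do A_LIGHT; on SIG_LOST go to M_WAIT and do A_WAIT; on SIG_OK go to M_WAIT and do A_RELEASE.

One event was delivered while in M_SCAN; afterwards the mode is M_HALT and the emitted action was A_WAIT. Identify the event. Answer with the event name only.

SIG_LOST

try SIG_OK: (M_SCAN, SIG_OK) → (M_WAIT, A_WAIT)
try SIG_LOST: (M_SCAN, SIG_LOST) → (M_HALT, A_WAIT)  ← matches
try SIG_FAIL: (M_SCAN, SIG_FAIL) → (M_DROP, A_LIGHT)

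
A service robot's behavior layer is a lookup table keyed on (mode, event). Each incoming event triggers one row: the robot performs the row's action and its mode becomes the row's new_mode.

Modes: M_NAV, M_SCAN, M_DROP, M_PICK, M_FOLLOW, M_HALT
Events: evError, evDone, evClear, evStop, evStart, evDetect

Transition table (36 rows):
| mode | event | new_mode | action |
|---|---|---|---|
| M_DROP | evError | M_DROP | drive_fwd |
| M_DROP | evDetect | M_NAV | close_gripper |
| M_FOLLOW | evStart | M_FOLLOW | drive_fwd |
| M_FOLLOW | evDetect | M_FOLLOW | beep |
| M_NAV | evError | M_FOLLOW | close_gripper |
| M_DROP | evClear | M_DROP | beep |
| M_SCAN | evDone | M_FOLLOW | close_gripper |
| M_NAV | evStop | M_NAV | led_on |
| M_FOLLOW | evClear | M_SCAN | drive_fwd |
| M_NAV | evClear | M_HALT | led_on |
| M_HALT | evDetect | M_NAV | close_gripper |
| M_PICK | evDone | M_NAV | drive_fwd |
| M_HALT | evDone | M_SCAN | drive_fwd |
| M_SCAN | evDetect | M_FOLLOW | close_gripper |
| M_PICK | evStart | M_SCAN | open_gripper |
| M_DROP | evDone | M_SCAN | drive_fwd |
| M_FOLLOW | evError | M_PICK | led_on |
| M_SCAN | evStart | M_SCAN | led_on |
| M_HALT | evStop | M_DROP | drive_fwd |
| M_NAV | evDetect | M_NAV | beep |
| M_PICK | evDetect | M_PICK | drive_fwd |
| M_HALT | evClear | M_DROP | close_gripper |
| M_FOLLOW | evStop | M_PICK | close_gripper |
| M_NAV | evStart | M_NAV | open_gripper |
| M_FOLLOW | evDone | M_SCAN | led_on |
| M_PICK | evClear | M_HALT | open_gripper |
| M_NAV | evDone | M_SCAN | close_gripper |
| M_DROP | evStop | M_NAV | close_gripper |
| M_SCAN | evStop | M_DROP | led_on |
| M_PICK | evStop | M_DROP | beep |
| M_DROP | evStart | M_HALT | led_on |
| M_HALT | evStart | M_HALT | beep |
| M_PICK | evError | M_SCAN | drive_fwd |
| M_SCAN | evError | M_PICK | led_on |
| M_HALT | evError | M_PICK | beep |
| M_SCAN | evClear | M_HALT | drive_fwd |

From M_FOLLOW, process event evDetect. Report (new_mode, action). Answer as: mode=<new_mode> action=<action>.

mode=M_FOLLOW action=beep

current mode = M_FOLLOW; filter table to that mode:
  (M_FOLLOW, evStart) → (M_FOLLOW, drive_fwd)
  (M_FOLLOW, evDetect) → (M_FOLLOW, beep)  ← event matches
  (M_FOLLOW, evClear) → (M_SCAN, drive_fwd)
  (M_FOLLOW, evError) → (M_PICK, led_on)
  (M_FOLLOW, evStop) → (M_PICK, close_gripper)
  (M_FOLLOW, evDone) → (M_SCAN, led_on)
event = evDetect selects (M_FOLLOW, beep)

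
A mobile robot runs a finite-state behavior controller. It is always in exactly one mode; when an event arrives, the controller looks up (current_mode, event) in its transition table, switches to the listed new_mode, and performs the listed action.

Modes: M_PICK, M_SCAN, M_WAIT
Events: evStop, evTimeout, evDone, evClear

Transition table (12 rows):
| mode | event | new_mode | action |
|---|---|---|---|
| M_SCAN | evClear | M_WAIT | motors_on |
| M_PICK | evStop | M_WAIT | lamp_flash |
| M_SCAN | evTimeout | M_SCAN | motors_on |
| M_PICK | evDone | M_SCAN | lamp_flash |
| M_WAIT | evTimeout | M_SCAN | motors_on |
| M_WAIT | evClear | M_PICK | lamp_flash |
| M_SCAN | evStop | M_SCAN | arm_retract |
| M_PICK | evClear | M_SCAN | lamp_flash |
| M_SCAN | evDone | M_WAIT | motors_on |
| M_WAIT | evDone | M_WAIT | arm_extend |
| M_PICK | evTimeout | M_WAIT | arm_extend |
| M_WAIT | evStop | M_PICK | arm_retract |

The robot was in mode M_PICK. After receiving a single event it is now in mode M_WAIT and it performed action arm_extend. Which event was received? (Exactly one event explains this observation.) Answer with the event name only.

try evStop: (M_PICK, evStop) → (M_WAIT, lamp_flash)
try evTimeout: (M_PICK, evTimeout) → (M_WAIT, arm_extend)  ← matches
try evDone: (M_PICK, evDone) → (M_SCAN, lamp_flash)
try evClear: (M_PICK, evClear) → (M_SCAN, lamp_flash)

evTimeout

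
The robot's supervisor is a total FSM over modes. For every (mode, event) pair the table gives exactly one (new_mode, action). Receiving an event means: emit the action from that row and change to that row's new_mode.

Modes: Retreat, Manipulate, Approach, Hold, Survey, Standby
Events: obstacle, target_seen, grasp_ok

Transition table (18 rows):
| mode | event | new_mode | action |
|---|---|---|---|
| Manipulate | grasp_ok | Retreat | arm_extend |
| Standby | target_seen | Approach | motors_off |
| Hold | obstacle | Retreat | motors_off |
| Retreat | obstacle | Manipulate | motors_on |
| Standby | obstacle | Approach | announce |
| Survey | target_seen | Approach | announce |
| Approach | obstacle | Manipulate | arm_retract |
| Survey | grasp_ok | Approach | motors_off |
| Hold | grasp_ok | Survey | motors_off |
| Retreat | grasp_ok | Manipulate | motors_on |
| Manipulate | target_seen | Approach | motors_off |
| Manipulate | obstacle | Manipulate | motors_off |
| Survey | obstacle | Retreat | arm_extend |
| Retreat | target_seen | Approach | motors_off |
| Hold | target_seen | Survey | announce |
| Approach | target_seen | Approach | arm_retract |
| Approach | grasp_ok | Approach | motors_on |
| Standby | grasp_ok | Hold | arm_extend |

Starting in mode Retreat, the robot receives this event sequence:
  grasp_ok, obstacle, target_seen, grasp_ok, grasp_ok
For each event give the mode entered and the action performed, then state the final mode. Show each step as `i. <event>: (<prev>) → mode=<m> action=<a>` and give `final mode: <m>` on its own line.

1. grasp_ok: (Retreat) → mode=Manipulate action=motors_on
2. obstacle: (Manipulate) → mode=Manipulate action=motors_off
3. target_seen: (Manipulate) → mode=Approach action=motors_off
4. grasp_ok: (Approach) → mode=Approach action=motors_on
5. grasp_ok: (Approach) → mode=Approach action=motors_on

final mode: Approach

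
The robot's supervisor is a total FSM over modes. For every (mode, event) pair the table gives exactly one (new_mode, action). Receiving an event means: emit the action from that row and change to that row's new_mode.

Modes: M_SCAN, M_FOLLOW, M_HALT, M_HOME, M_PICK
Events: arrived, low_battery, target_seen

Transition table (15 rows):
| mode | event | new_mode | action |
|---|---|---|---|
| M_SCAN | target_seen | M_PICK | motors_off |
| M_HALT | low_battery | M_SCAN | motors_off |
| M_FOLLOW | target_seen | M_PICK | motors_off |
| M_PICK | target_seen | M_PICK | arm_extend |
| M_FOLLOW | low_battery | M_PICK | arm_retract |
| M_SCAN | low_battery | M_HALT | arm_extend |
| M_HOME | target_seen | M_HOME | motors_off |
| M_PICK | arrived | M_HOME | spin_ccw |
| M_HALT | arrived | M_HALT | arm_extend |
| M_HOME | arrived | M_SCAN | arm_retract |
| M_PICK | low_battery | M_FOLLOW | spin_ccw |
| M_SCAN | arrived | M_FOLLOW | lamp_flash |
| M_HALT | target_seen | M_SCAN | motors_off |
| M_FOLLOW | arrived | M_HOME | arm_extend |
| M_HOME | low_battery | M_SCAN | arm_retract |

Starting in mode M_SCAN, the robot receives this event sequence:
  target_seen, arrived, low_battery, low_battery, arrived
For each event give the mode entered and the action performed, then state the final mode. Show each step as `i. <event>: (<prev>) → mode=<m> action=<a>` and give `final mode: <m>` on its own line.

final mode: M_HALT

1. target_seen: (M_SCAN) → mode=M_PICK action=motors_off
2. arrived: (M_PICK) → mode=M_HOME action=spin_ccw
3. low_battery: (M_HOME) → mode=M_SCAN action=arm_retract
4. low_battery: (M_SCAN) → mode=M_HALT action=arm_extend
5. arrived: (M_HALT) → mode=M_HALT action=arm_extend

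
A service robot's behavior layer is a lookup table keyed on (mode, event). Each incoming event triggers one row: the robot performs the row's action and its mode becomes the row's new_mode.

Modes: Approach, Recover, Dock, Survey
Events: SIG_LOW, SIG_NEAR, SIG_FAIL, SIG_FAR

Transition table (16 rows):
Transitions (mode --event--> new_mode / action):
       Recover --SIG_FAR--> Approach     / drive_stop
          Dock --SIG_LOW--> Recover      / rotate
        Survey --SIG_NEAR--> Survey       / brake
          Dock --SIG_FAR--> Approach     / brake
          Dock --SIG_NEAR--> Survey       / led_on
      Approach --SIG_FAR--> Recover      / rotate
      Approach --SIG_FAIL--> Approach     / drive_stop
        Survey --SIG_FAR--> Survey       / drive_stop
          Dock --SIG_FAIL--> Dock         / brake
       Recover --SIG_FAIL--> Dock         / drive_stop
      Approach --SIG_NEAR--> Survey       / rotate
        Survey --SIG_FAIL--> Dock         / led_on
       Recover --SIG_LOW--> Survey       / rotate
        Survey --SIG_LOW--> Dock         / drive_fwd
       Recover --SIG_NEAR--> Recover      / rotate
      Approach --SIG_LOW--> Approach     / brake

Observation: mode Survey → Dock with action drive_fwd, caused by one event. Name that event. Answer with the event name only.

try SIG_LOW: (Survey, SIG_LOW) → (Dock, drive_fwd)  ← matches
try SIG_NEAR: (Survey, SIG_NEAR) → (Survey, brake)
try SIG_FAIL: (Survey, SIG_FAIL) → (Dock, led_on)
try SIG_FAR: (Survey, SIG_FAR) → (Survey, drive_stop)

SIG_LOW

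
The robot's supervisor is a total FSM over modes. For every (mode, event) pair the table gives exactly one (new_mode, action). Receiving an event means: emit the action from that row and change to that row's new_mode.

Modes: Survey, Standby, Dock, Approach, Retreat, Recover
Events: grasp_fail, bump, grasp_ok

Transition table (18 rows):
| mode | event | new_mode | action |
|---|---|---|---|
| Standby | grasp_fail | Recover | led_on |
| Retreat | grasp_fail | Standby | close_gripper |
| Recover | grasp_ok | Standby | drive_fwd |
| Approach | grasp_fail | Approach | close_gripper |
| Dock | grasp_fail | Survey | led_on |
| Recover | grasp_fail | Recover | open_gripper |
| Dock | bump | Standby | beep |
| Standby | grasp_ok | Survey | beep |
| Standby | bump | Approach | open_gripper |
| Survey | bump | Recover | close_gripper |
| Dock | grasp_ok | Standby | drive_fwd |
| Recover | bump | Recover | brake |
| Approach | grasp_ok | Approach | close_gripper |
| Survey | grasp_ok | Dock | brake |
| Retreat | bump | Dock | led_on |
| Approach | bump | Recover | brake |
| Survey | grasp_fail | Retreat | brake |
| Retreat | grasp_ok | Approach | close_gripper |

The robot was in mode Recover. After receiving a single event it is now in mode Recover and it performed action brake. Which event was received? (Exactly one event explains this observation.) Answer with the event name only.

try grasp_fail: (Recover, grasp_fail) → (Recover, open_gripper)
try bump: (Recover, bump) → (Recover, brake)  ← matches
try grasp_ok: (Recover, grasp_ok) → (Standby, drive_fwd)

bump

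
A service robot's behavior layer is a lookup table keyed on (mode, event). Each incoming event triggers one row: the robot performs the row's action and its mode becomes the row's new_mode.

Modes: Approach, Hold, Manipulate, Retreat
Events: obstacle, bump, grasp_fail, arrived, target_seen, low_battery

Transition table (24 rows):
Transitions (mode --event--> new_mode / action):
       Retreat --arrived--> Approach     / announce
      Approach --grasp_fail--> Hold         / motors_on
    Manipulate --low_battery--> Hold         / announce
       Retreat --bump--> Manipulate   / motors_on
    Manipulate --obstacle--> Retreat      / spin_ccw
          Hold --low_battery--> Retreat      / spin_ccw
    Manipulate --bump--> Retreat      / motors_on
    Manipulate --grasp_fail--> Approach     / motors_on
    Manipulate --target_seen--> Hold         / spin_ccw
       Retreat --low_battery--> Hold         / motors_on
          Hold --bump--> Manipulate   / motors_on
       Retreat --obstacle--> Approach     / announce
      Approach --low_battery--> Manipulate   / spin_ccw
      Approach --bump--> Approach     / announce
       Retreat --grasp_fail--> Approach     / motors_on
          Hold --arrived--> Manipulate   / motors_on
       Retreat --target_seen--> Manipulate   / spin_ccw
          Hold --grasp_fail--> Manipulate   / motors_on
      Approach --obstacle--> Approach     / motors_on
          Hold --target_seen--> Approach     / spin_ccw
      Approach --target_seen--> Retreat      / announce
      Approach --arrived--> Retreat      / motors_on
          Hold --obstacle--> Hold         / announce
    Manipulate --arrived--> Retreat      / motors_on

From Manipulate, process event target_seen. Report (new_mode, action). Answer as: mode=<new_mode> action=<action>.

current mode = Manipulate; filter table to that mode:
  (Manipulate, low_battery) → (Hold, announce)
  (Manipulate, obstacle) → (Retreat, spin_ccw)
  (Manipulate, bump) → (Retreat, motors_on)
  (Manipulate, grasp_fail) → (Approach, motors_on)
  (Manipulate, target_seen) → (Hold, spin_ccw)  ← event matches
  (Manipulate, arrived) → (Retreat, motors_on)
event = target_seen selects (Hold, spin_ccw)

mode=Hold action=spin_ccw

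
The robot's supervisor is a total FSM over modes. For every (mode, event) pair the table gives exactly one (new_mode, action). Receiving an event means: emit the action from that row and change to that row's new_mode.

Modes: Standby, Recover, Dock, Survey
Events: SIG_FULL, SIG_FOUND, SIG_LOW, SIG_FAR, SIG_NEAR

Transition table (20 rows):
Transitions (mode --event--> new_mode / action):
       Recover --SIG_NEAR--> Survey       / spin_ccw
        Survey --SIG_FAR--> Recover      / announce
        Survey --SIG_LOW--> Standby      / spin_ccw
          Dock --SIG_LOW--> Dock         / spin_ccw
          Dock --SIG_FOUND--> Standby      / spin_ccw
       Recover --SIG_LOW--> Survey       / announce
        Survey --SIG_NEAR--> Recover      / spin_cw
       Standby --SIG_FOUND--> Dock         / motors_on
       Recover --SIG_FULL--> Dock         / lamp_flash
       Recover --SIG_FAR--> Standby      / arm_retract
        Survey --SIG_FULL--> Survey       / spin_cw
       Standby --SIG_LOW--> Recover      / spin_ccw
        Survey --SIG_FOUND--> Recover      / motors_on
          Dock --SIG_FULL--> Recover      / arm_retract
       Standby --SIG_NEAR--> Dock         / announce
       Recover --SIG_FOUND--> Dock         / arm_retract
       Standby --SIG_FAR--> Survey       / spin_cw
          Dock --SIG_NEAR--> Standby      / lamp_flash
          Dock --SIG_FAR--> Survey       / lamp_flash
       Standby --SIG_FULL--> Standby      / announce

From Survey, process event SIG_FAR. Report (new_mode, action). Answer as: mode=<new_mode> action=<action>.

current mode = Survey; filter table to that mode:
  (Survey, SIG_FAR) → (Recover, announce)  ← event matches
  (Survey, SIG_LOW) → (Standby, spin_ccw)
  (Survey, SIG_NEAR) → (Recover, spin_cw)
  (Survey, SIG_FULL) → (Survey, spin_cw)
  (Survey, SIG_FOUND) → (Recover, motors_on)
event = SIG_FAR selects (Recover, announce)

mode=Recover action=announce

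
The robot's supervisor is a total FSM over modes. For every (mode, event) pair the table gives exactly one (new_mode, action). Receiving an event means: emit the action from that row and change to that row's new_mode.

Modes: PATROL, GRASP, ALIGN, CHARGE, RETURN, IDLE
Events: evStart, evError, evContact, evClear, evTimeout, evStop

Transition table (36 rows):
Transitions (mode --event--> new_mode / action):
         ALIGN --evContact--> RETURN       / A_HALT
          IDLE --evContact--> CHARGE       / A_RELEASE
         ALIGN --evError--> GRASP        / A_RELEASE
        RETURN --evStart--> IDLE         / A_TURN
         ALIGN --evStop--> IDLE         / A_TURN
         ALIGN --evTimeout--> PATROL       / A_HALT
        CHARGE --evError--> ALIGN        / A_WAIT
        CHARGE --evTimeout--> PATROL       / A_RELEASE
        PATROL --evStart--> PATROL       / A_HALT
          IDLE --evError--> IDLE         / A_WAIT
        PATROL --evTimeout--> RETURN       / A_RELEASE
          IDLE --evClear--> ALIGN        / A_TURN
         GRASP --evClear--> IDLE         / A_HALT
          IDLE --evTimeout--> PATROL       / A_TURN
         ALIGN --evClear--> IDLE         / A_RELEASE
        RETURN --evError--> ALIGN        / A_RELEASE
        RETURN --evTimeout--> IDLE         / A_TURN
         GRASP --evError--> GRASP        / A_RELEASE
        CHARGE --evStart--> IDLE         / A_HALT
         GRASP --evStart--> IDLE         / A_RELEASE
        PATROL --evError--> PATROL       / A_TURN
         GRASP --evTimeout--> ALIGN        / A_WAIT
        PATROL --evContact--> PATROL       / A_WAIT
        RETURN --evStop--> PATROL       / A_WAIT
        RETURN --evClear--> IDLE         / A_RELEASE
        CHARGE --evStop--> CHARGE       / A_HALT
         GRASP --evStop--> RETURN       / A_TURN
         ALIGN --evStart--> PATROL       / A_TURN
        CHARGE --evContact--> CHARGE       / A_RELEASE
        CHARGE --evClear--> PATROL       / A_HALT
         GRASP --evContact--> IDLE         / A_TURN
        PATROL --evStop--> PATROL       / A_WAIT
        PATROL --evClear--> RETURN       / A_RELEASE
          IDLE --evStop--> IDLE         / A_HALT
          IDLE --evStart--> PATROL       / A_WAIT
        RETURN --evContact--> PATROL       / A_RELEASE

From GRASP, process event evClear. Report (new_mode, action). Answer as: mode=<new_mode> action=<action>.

current mode = GRASP; filter table to that mode:
  (GRASP, evClear) → (IDLE, A_HALT)  ← event matches
  (GRASP, evError) → (GRASP, A_RELEASE)
  (GRASP, evStart) → (IDLE, A_RELEASE)
  (GRASP, evTimeout) → (ALIGN, A_WAIT)
  (GRASP, evStop) → (RETURN, A_TURN)
  (GRASP, evContact) → (IDLE, A_TURN)
event = evClear selects (IDLE, A_HALT)

mode=IDLE action=A_HALT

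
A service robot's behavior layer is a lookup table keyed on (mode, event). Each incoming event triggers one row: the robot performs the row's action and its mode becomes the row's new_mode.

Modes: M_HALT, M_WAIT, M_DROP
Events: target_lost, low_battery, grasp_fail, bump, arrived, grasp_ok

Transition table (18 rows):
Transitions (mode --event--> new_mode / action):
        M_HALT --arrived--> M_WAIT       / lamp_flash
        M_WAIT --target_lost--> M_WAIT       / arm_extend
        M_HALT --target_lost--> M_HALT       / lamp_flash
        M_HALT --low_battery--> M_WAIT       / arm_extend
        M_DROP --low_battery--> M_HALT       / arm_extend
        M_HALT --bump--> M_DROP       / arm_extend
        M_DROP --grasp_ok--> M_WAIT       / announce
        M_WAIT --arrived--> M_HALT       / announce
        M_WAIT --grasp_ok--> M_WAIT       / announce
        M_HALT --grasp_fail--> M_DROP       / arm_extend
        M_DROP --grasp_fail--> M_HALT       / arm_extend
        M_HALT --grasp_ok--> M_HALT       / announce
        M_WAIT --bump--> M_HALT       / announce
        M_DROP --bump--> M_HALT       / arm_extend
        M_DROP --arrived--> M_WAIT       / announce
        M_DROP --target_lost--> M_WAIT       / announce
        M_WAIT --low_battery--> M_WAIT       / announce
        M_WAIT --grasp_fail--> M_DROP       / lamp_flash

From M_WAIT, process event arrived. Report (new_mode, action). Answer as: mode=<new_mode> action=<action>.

mode=M_HALT action=announce

current mode = M_WAIT; filter table to that mode:
  (M_WAIT, target_lost) → (M_WAIT, arm_extend)
  (M_WAIT, arrived) → (M_HALT, announce)  ← event matches
  (M_WAIT, grasp_ok) → (M_WAIT, announce)
  (M_WAIT, bump) → (M_HALT, announce)
  (M_WAIT, low_battery) → (M_WAIT, announce)
  (M_WAIT, grasp_fail) → (M_DROP, lamp_flash)
event = arrived selects (M_HALT, announce)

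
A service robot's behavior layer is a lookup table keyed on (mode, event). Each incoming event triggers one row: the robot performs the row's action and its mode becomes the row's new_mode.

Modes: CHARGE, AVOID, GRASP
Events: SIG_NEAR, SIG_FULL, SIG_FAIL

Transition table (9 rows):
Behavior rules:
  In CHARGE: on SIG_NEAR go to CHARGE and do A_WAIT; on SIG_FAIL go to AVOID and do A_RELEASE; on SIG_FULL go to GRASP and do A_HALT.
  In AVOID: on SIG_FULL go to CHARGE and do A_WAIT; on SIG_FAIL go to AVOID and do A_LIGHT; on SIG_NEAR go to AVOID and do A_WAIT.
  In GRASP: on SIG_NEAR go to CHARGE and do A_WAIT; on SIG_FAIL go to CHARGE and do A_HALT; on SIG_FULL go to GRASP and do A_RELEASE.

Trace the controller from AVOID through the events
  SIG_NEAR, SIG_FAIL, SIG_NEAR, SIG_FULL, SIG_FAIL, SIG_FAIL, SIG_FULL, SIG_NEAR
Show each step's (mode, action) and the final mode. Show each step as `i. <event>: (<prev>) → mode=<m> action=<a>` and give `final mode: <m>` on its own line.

final mode: CHARGE

1. SIG_NEAR: (AVOID) → mode=AVOID action=A_WAIT
2. SIG_FAIL: (AVOID) → mode=AVOID action=A_LIGHT
3. SIG_NEAR: (AVOID) → mode=AVOID action=A_WAIT
4. SIG_FULL: (AVOID) → mode=CHARGE action=A_WAIT
5. SIG_FAIL: (CHARGE) → mode=AVOID action=A_RELEASE
6. SIG_FAIL: (AVOID) → mode=AVOID action=A_LIGHT
7. SIG_FULL: (AVOID) → mode=CHARGE action=A_WAIT
8. SIG_NEAR: (CHARGE) → mode=CHARGE action=A_WAIT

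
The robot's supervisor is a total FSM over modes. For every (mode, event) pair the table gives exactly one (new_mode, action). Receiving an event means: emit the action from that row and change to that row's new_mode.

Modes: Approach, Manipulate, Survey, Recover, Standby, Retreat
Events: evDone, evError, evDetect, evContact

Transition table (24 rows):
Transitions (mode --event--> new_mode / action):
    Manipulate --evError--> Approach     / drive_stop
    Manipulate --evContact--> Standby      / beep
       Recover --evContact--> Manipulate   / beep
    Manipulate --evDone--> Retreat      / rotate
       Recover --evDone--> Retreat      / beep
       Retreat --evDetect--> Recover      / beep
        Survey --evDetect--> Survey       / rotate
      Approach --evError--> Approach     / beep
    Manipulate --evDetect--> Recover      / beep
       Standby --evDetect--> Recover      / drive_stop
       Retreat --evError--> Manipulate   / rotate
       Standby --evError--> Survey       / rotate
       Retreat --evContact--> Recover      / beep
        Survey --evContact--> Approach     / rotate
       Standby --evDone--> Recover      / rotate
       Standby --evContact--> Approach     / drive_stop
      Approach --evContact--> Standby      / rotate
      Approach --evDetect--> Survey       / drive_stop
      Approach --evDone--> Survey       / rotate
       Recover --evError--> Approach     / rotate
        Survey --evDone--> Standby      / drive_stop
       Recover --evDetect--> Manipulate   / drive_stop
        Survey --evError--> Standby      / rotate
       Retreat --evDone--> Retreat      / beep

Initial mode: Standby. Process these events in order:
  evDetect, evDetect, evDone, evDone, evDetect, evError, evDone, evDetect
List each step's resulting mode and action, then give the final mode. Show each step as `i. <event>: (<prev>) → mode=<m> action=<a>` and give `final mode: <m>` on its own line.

final mode: Survey

1. evDetect: (Standby) → mode=Recover action=drive_stop
2. evDetect: (Recover) → mode=Manipulate action=drive_stop
3. evDone: (Manipulate) → mode=Retreat action=rotate
4. evDone: (Retreat) → mode=Retreat action=beep
5. evDetect: (Retreat) → mode=Recover action=beep
6. evError: (Recover) → mode=Approach action=rotate
7. evDone: (Approach) → mode=Survey action=rotate
8. evDetect: (Survey) → mode=Survey action=rotate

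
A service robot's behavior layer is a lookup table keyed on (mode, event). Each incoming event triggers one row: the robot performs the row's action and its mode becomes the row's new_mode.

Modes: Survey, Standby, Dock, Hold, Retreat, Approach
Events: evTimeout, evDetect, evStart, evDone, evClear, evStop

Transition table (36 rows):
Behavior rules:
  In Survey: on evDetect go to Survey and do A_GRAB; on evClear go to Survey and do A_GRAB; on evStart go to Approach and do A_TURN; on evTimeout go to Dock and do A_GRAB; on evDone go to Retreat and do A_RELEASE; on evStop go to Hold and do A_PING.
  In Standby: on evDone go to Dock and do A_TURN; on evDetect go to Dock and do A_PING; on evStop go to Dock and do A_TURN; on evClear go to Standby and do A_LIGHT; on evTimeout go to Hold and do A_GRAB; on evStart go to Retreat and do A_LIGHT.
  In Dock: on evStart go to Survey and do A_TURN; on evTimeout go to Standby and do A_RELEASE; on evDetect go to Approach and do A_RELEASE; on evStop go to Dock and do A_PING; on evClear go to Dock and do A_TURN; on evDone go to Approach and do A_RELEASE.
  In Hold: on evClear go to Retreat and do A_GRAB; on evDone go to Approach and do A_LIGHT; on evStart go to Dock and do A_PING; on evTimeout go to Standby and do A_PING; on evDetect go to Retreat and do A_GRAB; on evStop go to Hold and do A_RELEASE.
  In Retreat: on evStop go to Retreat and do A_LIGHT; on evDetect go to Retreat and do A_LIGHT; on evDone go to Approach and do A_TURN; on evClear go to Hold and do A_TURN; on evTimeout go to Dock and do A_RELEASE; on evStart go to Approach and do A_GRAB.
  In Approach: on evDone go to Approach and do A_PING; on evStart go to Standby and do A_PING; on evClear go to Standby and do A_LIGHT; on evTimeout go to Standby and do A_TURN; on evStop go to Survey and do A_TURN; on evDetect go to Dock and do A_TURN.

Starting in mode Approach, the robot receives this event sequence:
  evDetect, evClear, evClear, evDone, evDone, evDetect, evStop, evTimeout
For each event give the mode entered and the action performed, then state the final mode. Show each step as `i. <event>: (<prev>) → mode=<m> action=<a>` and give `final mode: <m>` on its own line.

1. evDetect: (Approach) → mode=Dock action=A_TURN
2. evClear: (Dock) → mode=Dock action=A_TURN
3. evClear: (Dock) → mode=Dock action=A_TURN
4. evDone: (Dock) → mode=Approach action=A_RELEASE
5. evDone: (Approach) → mode=Approach action=A_PING
6. evDetect: (Approach) → mode=Dock action=A_TURN
7. evStop: (Dock) → mode=Dock action=A_PING
8. evTimeout: (Dock) → mode=Standby action=A_RELEASE

final mode: Standby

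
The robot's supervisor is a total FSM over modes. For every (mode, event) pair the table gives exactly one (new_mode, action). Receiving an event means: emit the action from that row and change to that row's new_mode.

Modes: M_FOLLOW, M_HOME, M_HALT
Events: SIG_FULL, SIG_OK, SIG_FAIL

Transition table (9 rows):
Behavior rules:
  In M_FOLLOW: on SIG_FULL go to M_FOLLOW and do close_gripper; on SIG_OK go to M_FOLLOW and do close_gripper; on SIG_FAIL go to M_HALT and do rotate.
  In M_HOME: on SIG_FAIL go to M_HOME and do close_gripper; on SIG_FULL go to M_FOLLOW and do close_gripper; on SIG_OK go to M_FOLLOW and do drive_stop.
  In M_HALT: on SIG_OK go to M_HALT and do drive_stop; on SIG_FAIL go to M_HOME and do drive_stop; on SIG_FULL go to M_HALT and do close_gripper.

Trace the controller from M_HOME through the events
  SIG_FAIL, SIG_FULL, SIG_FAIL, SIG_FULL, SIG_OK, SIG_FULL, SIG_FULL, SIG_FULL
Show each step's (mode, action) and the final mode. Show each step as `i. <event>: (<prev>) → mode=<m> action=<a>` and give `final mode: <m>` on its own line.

final mode: M_HALT

1. SIG_FAIL: (M_HOME) → mode=M_HOME action=close_gripper
2. SIG_FULL: (M_HOME) → mode=M_FOLLOW action=close_gripper
3. SIG_FAIL: (M_FOLLOW) → mode=M_HALT action=rotate
4. SIG_FULL: (M_HALT) → mode=M_HALT action=close_gripper
5. SIG_OK: (M_HALT) → mode=M_HALT action=drive_stop
6. SIG_FULL: (M_HALT) → mode=M_HALT action=close_gripper
7. SIG_FULL: (M_HALT) → mode=M_HALT action=close_gripper
8. SIG_FULL: (M_HALT) → mode=M_HALT action=close_gripper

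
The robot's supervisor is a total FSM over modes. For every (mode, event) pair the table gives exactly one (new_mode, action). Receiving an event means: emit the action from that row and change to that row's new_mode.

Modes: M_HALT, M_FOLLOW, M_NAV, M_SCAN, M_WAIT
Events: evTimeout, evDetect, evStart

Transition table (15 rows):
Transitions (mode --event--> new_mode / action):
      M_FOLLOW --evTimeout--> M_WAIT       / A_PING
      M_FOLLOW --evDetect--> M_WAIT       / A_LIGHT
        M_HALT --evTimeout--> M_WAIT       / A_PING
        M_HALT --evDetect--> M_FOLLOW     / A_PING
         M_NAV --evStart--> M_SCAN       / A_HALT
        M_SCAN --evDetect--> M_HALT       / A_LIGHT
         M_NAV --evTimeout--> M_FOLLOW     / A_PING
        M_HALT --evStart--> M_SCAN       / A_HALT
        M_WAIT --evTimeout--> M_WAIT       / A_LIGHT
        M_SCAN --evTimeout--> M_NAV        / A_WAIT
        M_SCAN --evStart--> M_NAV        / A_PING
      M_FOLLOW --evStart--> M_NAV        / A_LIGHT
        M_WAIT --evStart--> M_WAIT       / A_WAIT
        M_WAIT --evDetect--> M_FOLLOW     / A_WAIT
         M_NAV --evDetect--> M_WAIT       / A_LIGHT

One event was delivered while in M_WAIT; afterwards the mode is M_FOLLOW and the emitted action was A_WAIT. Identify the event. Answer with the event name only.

try evTimeout: (M_WAIT, evTimeout) → (M_WAIT, A_LIGHT)
try evDetect: (M_WAIT, evDetect) → (M_FOLLOW, A_WAIT)  ← matches
try evStart: (M_WAIT, evStart) → (M_WAIT, A_WAIT)

evDetect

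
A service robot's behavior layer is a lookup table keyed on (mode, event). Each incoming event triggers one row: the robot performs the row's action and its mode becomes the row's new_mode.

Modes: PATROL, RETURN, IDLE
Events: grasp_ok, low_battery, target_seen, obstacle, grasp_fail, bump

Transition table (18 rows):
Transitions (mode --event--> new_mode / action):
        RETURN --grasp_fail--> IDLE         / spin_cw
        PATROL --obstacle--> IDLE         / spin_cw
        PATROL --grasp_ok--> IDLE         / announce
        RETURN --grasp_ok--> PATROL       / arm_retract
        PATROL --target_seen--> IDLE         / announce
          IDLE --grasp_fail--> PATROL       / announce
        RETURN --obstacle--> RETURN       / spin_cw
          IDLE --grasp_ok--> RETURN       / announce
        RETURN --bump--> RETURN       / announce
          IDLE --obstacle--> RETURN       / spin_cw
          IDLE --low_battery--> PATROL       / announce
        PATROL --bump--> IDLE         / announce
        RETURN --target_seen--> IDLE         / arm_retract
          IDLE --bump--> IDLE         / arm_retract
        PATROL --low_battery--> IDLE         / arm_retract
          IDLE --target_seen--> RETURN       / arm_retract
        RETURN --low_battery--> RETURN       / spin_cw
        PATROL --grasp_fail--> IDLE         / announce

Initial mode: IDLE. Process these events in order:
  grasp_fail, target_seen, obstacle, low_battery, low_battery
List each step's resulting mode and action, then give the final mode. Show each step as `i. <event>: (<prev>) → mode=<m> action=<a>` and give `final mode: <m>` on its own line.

final mode: RETURN

1. grasp_fail: (IDLE) → mode=PATROL action=announce
2. target_seen: (PATROL) → mode=IDLE action=announce
3. obstacle: (IDLE) → mode=RETURN action=spin_cw
4. low_battery: (RETURN) → mode=RETURN action=spin_cw
5. low_battery: (RETURN) → mode=RETURN action=spin_cw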